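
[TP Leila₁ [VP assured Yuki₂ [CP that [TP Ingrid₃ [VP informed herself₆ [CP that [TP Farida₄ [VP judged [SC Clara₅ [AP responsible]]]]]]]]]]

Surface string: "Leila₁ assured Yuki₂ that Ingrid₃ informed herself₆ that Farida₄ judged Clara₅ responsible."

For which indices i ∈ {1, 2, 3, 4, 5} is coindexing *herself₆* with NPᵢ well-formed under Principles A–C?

{3}

*herself* is an anaphor, so Principle A applies: it must be bound in its binding domain.
Binding domain of *herself₆*: the embedded TP, whose subject is Ingrid₃.
*Leila₁* c-commands the anaphor but is outside its binding domain → cannot satisfy Principle A.
*Yuki₂* c-commands the anaphor but is outside its binding domain → cannot satisfy Principle A.
*Ingrid₃* c-commands the anaphor within its binding domain → licit binder.
*Farida₄* does not c-command the anaphor → cannot bind it.
*Clara₅* does not c-command the anaphor → cannot bind it.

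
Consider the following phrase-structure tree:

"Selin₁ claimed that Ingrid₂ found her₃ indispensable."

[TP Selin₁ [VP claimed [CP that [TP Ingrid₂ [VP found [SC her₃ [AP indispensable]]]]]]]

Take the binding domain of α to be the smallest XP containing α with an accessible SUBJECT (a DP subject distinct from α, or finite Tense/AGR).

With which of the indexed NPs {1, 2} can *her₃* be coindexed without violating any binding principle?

{1}

*her* is a pronoun, so Principle B applies: it must be free in its binding domain.
Binding domain of *her₃*: the embedded TP, whose subject is Ingrid₂.
*Selin₁* c-commands the pronoun but from outside its binding domain, and is not c-commanded by it → coindexation permitted.
*Ingrid₂* c-commands the pronoun within its binding domain → coindexation would violate Principle B.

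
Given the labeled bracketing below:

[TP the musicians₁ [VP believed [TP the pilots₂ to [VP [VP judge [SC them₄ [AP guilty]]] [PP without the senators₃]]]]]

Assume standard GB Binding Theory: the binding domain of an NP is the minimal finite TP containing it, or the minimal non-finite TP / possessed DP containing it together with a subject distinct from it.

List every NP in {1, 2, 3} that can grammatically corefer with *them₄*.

*them* is a pronoun, so Principle B applies: it must be free in its binding domain.
Binding domain of *them₄*: the embedded TP, whose subject is the pilots₂.
*the musicians₁* c-commands the pronoun but from outside its binding domain, and is not c-commanded by it → coindexation permitted.
*the pilots₂* c-commands the pronoun within its binding domain → coindexation would violate Principle B.
*the senators₃* and the pronoun do not c-command one another → neither Principle B nor Principle C is at stake; coindexation permitted.

{1, 3}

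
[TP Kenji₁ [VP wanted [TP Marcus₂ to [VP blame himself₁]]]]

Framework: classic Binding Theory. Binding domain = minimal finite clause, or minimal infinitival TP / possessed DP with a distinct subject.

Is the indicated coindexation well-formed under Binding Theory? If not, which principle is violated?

The two coindexed NPs are *Kenji₁* and *himself₁*.
*himself₁* is an anaphor. Principle A requires it to be bound within its binding domain — the embedded TP, whose subject is Marcus₂.
Within that domain it is c-commanded by *Marcus₂*, which does not share its index.
*Kenji₁* does c-command the anaphor, but from outside its binding domain.
The anaphor is unbound in its domain → Principle A violation.

Principle A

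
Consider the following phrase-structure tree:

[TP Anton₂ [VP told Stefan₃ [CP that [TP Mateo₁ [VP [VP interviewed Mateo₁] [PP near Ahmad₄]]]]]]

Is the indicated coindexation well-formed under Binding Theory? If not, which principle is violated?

The two coindexed NPs are *Mateo₁* (the higher occurrence) and *Mateo₁* (the lower occurrence).
*Mateo₁* (the lower occurrence) is an R-expression. Principle C requires it to be free everywhere.
*Mateo₁* (the higher occurrence) c-commands it and carries the same index.
The R-expression is bound → Principle C violation.

Principle C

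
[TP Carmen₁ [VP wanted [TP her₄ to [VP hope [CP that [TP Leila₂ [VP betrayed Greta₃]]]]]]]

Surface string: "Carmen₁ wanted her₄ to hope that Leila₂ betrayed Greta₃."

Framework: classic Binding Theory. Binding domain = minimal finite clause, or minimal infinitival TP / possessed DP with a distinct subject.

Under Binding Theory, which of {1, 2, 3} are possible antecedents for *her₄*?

*her* is a pronoun, so Principle B applies: it must be free in its binding domain.
Binding domain of *her₄*: the matrix TP, whose subject is Carmen₁.
*Carmen₁* c-commands the pronoun within its binding domain → coindexation would violate Principle B.
*Leila₂*: the pronoun c-commands this R-expression → coindexation would violate Principle C on *Leila₂*.
*Greta₃*: the pronoun c-commands this R-expression → coindexation would violate Principle C on *Greta₃*.

none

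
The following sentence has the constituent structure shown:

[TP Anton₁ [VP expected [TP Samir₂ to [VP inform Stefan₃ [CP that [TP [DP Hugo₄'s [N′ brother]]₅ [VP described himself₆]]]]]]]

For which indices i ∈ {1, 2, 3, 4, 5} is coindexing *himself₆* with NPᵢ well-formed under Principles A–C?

{5}

*himself* is an anaphor, so Principle A applies: it must be bound in its binding domain.
Binding domain of *himself₆*: the embedded TP, whose subject is [Hugo₄'s brother]₅.
*Anton₁* c-commands the anaphor but is outside its binding domain → cannot satisfy Principle A.
*Samir₂* c-commands the anaphor but is outside its binding domain → cannot satisfy Principle A.
*Stefan₃* c-commands the anaphor but is outside its binding domain → cannot satisfy Principle A.
*Hugo₄* does not c-command the anaphor → cannot bind it.
*[Hugo₄'s brother]₅* c-commands the anaphor within its binding domain → licit binder.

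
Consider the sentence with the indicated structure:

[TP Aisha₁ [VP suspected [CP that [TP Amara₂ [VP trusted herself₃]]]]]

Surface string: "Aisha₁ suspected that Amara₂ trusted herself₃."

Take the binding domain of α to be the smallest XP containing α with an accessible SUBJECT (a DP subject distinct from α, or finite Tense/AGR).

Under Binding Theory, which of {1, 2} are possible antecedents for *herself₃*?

*herself* is an anaphor, so Principle A applies: it must be bound in its binding domain.
Binding domain of *herself₃*: the embedded TP, whose subject is Amara₂.
*Aisha₁* c-commands the anaphor but is outside its binding domain → cannot satisfy Principle A.
*Amara₂* c-commands the anaphor within its binding domain → licit binder.

{2}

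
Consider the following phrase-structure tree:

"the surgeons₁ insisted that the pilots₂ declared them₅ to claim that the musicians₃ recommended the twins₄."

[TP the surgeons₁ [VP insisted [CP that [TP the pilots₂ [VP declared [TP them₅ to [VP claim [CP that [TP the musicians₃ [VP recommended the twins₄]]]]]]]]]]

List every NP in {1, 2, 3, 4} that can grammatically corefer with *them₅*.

*them* is a pronoun, so Principle B applies: it must be free in its binding domain.
Binding domain of *them₅*: the embedded TP, whose subject is the pilots₂.
*the surgeons₁* c-commands the pronoun but from outside its binding domain, and is not c-commanded by it → coindexation permitted.
*the pilots₂* c-commands the pronoun within its binding domain → coindexation would violate Principle B.
*the musicians₃*: the pronoun c-commands this R-expression → coindexation would violate Principle C on *the musicians₃*.
*the twins₄*: the pronoun c-commands this R-expression → coindexation would violate Principle C on *the twins₄*.

{1}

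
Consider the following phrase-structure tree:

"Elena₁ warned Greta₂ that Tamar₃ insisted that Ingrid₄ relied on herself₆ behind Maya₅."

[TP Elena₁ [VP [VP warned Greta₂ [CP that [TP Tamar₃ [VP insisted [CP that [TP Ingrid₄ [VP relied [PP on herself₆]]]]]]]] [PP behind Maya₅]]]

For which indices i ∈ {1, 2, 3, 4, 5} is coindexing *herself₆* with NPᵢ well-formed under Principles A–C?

*herself* is an anaphor, so Principle A applies: it must be bound in its binding domain.
Binding domain of *herself₆*: the embedded TP, whose subject is Ingrid₄.
*Elena₁* c-commands the anaphor but is outside its binding domain → cannot satisfy Principle A.
*Greta₂* c-commands the anaphor but is outside its binding domain → cannot satisfy Principle A.
*Tamar₃* c-commands the anaphor but is outside its binding domain → cannot satisfy Principle A.
*Ingrid₄* c-commands the anaphor within its binding domain → licit binder.
*Maya₅* does not c-command the anaphor → cannot bind it.

{4}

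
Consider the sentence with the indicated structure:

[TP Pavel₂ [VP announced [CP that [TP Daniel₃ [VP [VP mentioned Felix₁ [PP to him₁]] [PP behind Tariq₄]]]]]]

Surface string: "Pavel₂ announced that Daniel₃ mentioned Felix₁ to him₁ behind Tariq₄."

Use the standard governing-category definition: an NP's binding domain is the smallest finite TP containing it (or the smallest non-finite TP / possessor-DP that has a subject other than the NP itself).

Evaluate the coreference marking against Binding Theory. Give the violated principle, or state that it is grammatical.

Principle B

The two coindexed NPs are *Felix₁* and *him₁*.
*him₁* is a pronoun. Its binding domain is the embedded TP, whose subject is Daniel₃.
*Felix₁* c-commands it within that domain and carries the same index.
The pronoun is locally bound → Principle B violation.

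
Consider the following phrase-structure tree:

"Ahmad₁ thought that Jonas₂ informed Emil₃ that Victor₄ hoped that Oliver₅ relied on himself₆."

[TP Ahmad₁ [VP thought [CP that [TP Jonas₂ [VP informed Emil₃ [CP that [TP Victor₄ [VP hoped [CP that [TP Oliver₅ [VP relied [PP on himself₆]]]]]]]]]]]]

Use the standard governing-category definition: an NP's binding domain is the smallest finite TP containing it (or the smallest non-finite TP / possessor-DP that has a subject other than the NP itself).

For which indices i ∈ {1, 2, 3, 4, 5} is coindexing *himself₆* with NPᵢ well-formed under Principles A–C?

{5}

*himself* is an anaphor, so Principle A applies: it must be bound in its binding domain.
Binding domain of *himself₆*: the embedded TP, whose subject is Oliver₅.
*Ahmad₁* c-commands the anaphor but is outside its binding domain → cannot satisfy Principle A.
*Jonas₂* c-commands the anaphor but is outside its binding domain → cannot satisfy Principle A.
*Emil₃* c-commands the anaphor but is outside its binding domain → cannot satisfy Principle A.
*Victor₄* c-commands the anaphor but is outside its binding domain → cannot satisfy Principle A.
*Oliver₅* c-commands the anaphor within its binding domain → licit binder.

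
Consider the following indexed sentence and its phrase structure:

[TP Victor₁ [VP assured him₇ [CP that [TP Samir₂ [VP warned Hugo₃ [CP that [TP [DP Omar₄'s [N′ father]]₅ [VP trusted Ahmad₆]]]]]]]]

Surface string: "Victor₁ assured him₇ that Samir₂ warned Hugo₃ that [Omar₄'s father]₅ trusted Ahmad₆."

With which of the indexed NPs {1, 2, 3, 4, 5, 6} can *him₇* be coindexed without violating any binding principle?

none

*him* is a pronoun, so Principle B applies: it must be free in its binding domain.
Binding domain of *him₇*: the matrix TP, whose subject is Victor₁.
*Victor₁* c-commands the pronoun within its binding domain → coindexation would violate Principle B.
*Samir₂*: the pronoun c-commands this R-expression → coindexation would violate Principle C on *Samir₂*.
*Hugo₃*: the pronoun c-commands this R-expression → coindexation would violate Principle C on *Hugo₃*.
*Omar₄*: the pronoun c-commands this R-expression → coindexation would violate Principle C on *Omar₄*.
*[Omar₄'s father]₅*: the pronoun c-commands this R-expression → coindexation would violate Principle C on *[Omar₄'s father]₅*.
*Ahmad₆*: the pronoun c-commands this R-expression → coindexation would violate Principle C on *Ahmad₆*.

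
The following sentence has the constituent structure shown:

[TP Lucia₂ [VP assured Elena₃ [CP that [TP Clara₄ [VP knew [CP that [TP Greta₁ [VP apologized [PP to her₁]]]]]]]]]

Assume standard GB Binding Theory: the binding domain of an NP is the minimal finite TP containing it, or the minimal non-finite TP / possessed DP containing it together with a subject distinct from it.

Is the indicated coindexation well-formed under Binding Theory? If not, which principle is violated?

Principle B

The two coindexed NPs are *Greta₁* and *her₁*.
*her₁* is a pronoun. Its binding domain is the embedded TP, whose subject is Greta₁.
*Greta₁* c-commands it within that domain and carries the same index.
The pronoun is locally bound → Principle B violation.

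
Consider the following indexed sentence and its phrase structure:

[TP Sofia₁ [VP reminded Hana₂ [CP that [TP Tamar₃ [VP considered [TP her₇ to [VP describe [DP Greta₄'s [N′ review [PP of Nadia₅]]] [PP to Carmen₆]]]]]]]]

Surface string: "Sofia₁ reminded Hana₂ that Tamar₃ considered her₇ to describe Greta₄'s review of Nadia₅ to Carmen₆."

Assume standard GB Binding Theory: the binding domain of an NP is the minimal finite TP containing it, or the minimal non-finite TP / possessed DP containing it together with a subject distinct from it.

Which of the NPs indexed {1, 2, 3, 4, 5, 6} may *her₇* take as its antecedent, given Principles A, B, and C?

*her* is a pronoun, so Principle B applies: it must be free in its binding domain.
Binding domain of *her₇*: the embedded TP, whose subject is Tamar₃.
*Sofia₁* c-commands the pronoun but from outside its binding domain, and is not c-commanded by it → coindexation permitted.
*Hana₂* c-commands the pronoun but from outside its binding domain, and is not c-commanded by it → coindexation permitted.
*Tamar₃* c-commands the pronoun within its binding domain → coindexation would violate Principle B.
*Greta₄*: the pronoun c-commands this R-expression → coindexation would violate Principle C on *Greta₄*.
*Nadia₅*: the pronoun c-commands this R-expression → coindexation would violate Principle C on *Nadia₅*.
*Carmen₆*: the pronoun c-commands this R-expression → coindexation would violate Principle C on *Carmen₆*.

{1, 2}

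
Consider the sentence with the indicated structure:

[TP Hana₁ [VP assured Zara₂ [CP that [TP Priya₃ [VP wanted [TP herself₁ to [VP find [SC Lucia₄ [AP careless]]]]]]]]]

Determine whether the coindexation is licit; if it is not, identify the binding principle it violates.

Principle A

The two coindexed NPs are *Hana₁* and *herself₁*.
*herself₁* is an anaphor. Principle A requires it to be bound within its binding domain — the embedded TP, whose subject is Priya₃.
Within that domain it is c-commanded by *Priya₃*, which does not share its index.
*Hana₁* does c-command the anaphor, but from outside its binding domain.
The anaphor is unbound in its domain → Principle A violation.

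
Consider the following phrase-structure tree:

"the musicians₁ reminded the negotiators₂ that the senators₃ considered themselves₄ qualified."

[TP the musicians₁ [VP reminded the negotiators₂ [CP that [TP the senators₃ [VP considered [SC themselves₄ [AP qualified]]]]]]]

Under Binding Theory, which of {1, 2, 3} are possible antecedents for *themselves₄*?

{3}

*themselves* is an anaphor, so Principle A applies: it must be bound in its binding domain.
Binding domain of *themselves₄*: the embedded TP, whose subject is the senators₃.
*the musicians₁* c-commands the anaphor but is outside its binding domain → cannot satisfy Principle A.
*the negotiators₂* c-commands the anaphor but is outside its binding domain → cannot satisfy Principle A.
*the senators₃* c-commands the anaphor within its binding domain → licit binder.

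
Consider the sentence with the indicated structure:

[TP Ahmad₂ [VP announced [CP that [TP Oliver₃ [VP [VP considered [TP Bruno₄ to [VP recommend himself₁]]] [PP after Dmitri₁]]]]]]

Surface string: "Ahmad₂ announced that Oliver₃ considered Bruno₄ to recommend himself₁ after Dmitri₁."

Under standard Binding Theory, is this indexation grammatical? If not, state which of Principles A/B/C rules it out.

Principle A

The two coindexed NPs are *Dmitri₁* and *himself₁*.
*himself₁* is an anaphor. Principle A requires it to be bound within its binding domain — the embedded TP, whose subject is Bruno₄.
Within that domain it is c-commanded by *Bruno₄*, which does not share its index.
*Dmitri₁* does not c-command the anaphor at all.
The anaphor is unbound in its domain → Principle A violation.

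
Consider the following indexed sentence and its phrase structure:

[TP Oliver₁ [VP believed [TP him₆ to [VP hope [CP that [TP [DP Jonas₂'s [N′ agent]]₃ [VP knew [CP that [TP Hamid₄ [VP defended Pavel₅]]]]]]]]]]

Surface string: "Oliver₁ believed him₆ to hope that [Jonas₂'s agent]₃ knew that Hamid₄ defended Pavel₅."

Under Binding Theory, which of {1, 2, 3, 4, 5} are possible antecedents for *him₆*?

none

*him* is a pronoun, so Principle B applies: it must be free in its binding domain.
Binding domain of *him₆*: the matrix TP, whose subject is Oliver₁.
*Oliver₁* c-commands the pronoun within its binding domain → coindexation would violate Principle B.
*Jonas₂*: the pronoun c-commands this R-expression → coindexation would violate Principle C on *Jonas₂*.
*[Jonas₂'s agent]₃*: the pronoun c-commands this R-expression → coindexation would violate Principle C on *[Jonas₂'s agent]₃*.
*Hamid₄*: the pronoun c-commands this R-expression → coindexation would violate Principle C on *Hamid₄*.
*Pavel₅*: the pronoun c-commands this R-expression → coindexation would violate Principle C on *Pavel₅*.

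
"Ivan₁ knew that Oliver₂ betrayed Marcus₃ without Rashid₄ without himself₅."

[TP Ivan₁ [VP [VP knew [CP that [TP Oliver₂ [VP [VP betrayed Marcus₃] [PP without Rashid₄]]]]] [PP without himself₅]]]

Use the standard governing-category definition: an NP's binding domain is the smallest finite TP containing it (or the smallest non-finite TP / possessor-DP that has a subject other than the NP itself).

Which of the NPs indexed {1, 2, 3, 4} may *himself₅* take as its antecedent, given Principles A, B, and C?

{1}

*himself* is an anaphor, so Principle A applies: it must be bound in its binding domain.
Binding domain of *himself₅*: the matrix TP, whose subject is Ivan₁.
*Ivan₁* c-commands the anaphor within its binding domain → licit binder.
*Oliver₂* does not c-command the anaphor → cannot bind it.
*Marcus₃* does not c-command the anaphor → cannot bind it.
*Rashid₄* does not c-command the anaphor → cannot bind it.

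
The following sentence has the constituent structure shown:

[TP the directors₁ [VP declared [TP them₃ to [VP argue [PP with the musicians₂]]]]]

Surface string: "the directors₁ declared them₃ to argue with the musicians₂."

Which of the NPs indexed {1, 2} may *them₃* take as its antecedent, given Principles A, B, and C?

none

*them* is a pronoun, so Principle B applies: it must be free in its binding domain.
Binding domain of *them₃*: the matrix TP, whose subject is the directors₁.
*the directors₁* c-commands the pronoun within its binding domain → coindexation would violate Principle B.
*the musicians₂*: the pronoun c-commands this R-expression → coindexation would violate Principle C on *the musicians₂*.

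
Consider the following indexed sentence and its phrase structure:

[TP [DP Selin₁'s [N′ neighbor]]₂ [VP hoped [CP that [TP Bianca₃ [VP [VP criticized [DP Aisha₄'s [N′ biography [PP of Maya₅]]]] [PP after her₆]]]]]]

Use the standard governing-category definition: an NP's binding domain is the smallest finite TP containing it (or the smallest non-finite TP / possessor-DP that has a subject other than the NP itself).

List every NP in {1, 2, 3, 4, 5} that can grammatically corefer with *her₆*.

{1, 2, 4, 5}

*her* is a pronoun, so Principle B applies: it must be free in its binding domain.
Binding domain of *her₆*: the embedded TP, whose subject is Bianca₃.
*Selin₁* and the pronoun do not c-command one another → neither Principle B nor Principle C is at stake; coindexation permitted.
*[Selin₁'s neighbor]₂* c-commands the pronoun but from outside its binding domain, and is not c-commanded by it → coindexation permitted.
*Bianca₃* c-commands the pronoun within its binding domain → coindexation would violate Principle B.
*Aisha₄* and the pronoun do not c-command one another → neither Principle B nor Principle C is at stake; coindexation permitted.
*Maya₅* and the pronoun do not c-command one another → neither Principle B nor Principle C is at stake; coindexation permitted.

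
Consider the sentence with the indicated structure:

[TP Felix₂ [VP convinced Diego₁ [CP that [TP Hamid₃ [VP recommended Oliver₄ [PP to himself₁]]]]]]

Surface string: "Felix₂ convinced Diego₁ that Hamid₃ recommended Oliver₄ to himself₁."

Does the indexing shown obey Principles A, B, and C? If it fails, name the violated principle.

The two coindexed NPs are *Diego₁* and *himself₁*.
*himself₁* is an anaphor. Principle A requires it to be bound within its binding domain — the embedded TP, whose subject is Hamid₃.
Within that domain it is c-commanded by *Hamid₃*, *Oliver₄*, none of which share its index.
*Diego₁* does c-command the anaphor, but from outside its binding domain.
The anaphor is unbound in its domain → Principle A violation.

Principle A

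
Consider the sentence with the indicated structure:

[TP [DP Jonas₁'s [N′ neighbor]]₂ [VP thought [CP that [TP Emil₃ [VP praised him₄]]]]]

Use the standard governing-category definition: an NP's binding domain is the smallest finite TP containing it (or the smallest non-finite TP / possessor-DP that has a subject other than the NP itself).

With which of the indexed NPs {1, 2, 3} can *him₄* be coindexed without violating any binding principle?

{1, 2}

*him* is a pronoun, so Principle B applies: it must be free in its binding domain.
Binding domain of *him₄*: the embedded TP, whose subject is Emil₃.
*Jonas₁* and the pronoun do not c-command one another → neither Principle B nor Principle C is at stake; coindexation permitted.
*[Jonas₁'s neighbor]₂* c-commands the pronoun but from outside its binding domain, and is not c-commanded by it → coindexation permitted.
*Emil₃* c-commands the pronoun within its binding domain → coindexation would violate Principle B.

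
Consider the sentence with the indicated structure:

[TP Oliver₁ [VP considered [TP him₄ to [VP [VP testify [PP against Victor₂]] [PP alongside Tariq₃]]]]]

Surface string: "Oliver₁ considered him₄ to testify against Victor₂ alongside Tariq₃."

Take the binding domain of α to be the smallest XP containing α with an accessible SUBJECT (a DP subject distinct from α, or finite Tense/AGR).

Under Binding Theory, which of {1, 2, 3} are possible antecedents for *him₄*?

*him* is a pronoun, so Principle B applies: it must be free in its binding domain.
Binding domain of *him₄*: the matrix TP, whose subject is Oliver₁.
*Oliver₁* c-commands the pronoun within its binding domain → coindexation would violate Principle B.
*Victor₂*: the pronoun c-commands this R-expression → coindexation would violate Principle C on *Victor₂*.
*Tariq₃*: the pronoun c-commands this R-expression → coindexation would violate Principle C on *Tariq₃*.

none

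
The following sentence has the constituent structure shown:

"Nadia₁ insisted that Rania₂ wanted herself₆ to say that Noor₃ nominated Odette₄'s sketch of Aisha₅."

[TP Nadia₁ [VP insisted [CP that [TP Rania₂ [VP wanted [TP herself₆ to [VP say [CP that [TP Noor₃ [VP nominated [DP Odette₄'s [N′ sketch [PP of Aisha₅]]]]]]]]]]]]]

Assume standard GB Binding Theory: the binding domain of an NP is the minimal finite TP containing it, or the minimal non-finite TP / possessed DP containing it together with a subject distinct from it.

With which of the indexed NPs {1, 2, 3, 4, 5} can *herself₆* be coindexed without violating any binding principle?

{2}

*herself* is an anaphor, so Principle A applies: it must be bound in its binding domain.
Binding domain of *herself₆*: the embedded TP, whose subject is Rania₂.
*Nadia₁* c-commands the anaphor but is outside its binding domain → cannot satisfy Principle A.
*Rania₂* c-commands the anaphor within its binding domain → licit binder.
*Noor₃* does not c-command the anaphor → cannot bind it.
*Odette₄* does not c-command the anaphor → cannot bind it.
*Aisha₅* does not c-command the anaphor → cannot bind it.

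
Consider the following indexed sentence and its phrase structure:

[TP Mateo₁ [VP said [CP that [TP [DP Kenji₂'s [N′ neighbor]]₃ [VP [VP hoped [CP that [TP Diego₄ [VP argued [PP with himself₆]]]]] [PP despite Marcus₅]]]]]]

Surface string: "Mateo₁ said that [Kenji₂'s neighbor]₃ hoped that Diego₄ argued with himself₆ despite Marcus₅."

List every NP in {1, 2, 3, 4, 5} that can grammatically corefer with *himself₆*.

*himself* is an anaphor, so Principle A applies: it must be bound in its binding domain.
Binding domain of *himself₆*: the embedded TP, whose subject is Diego₄.
*Mateo₁* c-commands the anaphor but is outside its binding domain → cannot satisfy Principle A.
*Kenji₂* does not c-command the anaphor → cannot bind it.
*[Kenji₂'s neighbor]₃* c-commands the anaphor but is outside its binding domain → cannot satisfy Principle A.
*Diego₄* c-commands the anaphor within its binding domain → licit binder.
*Marcus₅* does not c-command the anaphor → cannot bind it.

{4}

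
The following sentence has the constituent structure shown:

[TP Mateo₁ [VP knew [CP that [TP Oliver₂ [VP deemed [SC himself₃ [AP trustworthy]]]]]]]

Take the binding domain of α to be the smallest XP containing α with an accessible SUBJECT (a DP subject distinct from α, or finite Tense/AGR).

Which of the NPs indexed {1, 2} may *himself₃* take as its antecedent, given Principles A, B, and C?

{2}

*himself* is an anaphor, so Principle A applies: it must be bound in its binding domain.
Binding domain of *himself₃*: the embedded TP, whose subject is Oliver₂.
*Mateo₁* c-commands the anaphor but is outside its binding domain → cannot satisfy Principle A.
*Oliver₂* c-commands the anaphor within its binding domain → licit binder.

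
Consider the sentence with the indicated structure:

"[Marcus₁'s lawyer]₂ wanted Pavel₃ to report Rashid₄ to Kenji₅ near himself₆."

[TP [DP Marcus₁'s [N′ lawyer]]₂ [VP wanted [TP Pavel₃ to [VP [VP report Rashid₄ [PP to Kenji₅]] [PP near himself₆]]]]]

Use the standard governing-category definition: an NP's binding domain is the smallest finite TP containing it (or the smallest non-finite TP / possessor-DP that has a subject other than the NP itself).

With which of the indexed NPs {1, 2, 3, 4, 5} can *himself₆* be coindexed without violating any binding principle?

*himself* is an anaphor, so Principle A applies: it must be bound in its binding domain.
Binding domain of *himself₆*: the embedded TP, whose subject is Pavel₃.
*Marcus₁* does not c-command the anaphor → cannot bind it.
*[Marcus₁'s lawyer]₂* c-commands the anaphor but is outside its binding domain → cannot satisfy Principle A.
*Pavel₃* c-commands the anaphor within its binding domain → licit binder.
*Rashid₄* does not c-command the anaphor → cannot bind it.
*Kenji₅* does not c-command the anaphor → cannot bind it.

{3}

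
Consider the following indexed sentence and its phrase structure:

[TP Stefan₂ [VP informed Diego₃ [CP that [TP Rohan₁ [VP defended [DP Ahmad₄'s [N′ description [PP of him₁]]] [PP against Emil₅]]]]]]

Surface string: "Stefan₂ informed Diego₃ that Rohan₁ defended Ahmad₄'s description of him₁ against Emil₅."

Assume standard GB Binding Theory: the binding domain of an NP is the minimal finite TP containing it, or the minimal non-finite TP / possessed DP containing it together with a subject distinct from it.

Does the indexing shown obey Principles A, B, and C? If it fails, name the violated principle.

The two coindexed NPs are *Rohan₁* and *him₁*.
*him₁* is a pronoun; its binding domain is the possessed DP, whose subject is Ahmad₄. Within that domain it is c-commanded only by *Ahmad₄*, which carries a different index — the pronoun is free locally, so Principle B holds.
*Rohan₁* is an R-expression; *him₁* does not c-command it, and no other NP shares its index, so Principle C is satisfied.
All principles are respected.

grammatical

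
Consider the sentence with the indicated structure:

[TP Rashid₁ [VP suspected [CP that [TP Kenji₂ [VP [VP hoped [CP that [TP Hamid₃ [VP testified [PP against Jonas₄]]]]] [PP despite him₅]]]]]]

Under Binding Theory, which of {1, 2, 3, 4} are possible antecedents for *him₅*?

*him* is a pronoun, so Principle B applies: it must be free in its binding domain.
Binding domain of *him₅*: the embedded TP, whose subject is Kenji₂.
*Rashid₁* c-commands the pronoun but from outside its binding domain, and is not c-commanded by it → coindexation permitted.
*Kenji₂* c-commands the pronoun within its binding domain → coindexation would violate Principle B.
*Hamid₃* and the pronoun do not c-command one another → neither Principle B nor Principle C is at stake; coindexation permitted.
*Jonas₄* and the pronoun do not c-command one another → neither Principle B nor Principle C is at stake; coindexation permitted.

{1, 3, 4}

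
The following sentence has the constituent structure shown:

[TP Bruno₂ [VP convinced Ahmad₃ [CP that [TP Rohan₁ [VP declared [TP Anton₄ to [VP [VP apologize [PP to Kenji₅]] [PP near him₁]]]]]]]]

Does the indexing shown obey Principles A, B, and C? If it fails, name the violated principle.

grammatical

The two coindexed NPs are *Rohan₁* and *him₁*.
*him₁* is a pronoun; its binding domain is the embedded TP, whose subject is Anton₄. Within that domain it is c-commanded only by *Anton₄*, which carries a different index — the pronoun is free locally, so Principle B holds.
*Rohan₁* is an R-expression; *him₁* does not c-command it, and no other NP shares its index, so Principle C is satisfied.
All principles are respected.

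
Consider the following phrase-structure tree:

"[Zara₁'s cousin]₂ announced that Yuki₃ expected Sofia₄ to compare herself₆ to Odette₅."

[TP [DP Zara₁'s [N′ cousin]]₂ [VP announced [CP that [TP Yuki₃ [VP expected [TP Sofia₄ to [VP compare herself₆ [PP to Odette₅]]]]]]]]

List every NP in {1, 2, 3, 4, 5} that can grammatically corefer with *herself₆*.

{4}

*herself* is an anaphor, so Principle A applies: it must be bound in its binding domain.
Binding domain of *herself₆*: the embedded TP, whose subject is Sofia₄.
*Zara₁* does not c-command the anaphor → cannot bind it.
*[Zara₁'s cousin]₂* c-commands the anaphor but is outside its binding domain → cannot satisfy Principle A.
*Yuki₃* c-commands the anaphor but is outside its binding domain → cannot satisfy Principle A.
*Sofia₄* c-commands the anaphor within its binding domain → licit binder.
*Odette₅* does not c-command the anaphor → cannot bind it.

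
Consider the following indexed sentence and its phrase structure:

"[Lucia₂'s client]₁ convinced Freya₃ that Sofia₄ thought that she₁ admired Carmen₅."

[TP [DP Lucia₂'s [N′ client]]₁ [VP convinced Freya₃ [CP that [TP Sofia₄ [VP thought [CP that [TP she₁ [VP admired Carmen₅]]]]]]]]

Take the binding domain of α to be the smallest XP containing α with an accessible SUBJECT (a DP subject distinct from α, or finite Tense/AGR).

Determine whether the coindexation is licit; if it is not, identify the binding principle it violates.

The two coindexed NPs are *[Lucia₂'s client]₁* and *she₁*.
*she₁* is a pronoun; nothing c-commands it within its binding domain (the embedded TP.), so Principle B holds trivially.
*[Lucia₂'s client]₁* is an R-expression; *she₁* does not c-command it, and no other NP shares its index, so Principle C is satisfied.
All principles are respected.

grammatical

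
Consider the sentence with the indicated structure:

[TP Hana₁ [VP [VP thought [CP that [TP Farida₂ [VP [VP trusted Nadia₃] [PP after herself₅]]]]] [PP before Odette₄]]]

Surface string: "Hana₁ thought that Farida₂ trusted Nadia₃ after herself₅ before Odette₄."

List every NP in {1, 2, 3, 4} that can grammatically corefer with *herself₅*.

{2}

*herself* is an anaphor, so Principle A applies: it must be bound in its binding domain.
Binding domain of *herself₅*: the embedded TP, whose subject is Farida₂.
*Hana₁* c-commands the anaphor but is outside its binding domain → cannot satisfy Principle A.
*Farida₂* c-commands the anaphor within its binding domain → licit binder.
*Nadia₃* does not c-command the anaphor → cannot bind it.
*Odette₄* does not c-command the anaphor → cannot bind it.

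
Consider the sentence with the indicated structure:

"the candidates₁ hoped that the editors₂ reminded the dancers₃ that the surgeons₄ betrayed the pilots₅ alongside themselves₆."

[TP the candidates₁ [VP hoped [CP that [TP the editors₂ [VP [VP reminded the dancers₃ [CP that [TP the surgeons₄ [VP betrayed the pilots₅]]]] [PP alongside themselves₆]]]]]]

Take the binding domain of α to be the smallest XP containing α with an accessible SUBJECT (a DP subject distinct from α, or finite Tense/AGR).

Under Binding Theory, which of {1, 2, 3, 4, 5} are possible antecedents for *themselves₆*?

*themselves* is an anaphor, so Principle A applies: it must be bound in its binding domain.
Binding domain of *themselves₆*: the embedded TP, whose subject is the editors₂.
*the candidates₁* c-commands the anaphor but is outside its binding domain → cannot satisfy Principle A.
*the editors₂* c-commands the anaphor within its binding domain → licit binder.
*the dancers₃* does not c-command the anaphor → cannot bind it.
*the surgeons₄* does not c-command the anaphor → cannot bind it.
*the pilots₅* does not c-command the anaphor → cannot bind it.

{2}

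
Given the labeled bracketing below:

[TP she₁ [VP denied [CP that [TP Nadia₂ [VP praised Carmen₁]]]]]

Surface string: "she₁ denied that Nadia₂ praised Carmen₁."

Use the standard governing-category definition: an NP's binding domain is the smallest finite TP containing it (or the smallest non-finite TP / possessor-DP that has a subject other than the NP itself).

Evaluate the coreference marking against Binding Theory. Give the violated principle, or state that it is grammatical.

Principle C

The two coindexed NPs are *she₁* and *Carmen₁*.
*Carmen₁* is an R-expression. Principle C requires it to be free everywhere.
*she₁* c-commands it and carries the same index.
The R-expression is bound → Principle C violation.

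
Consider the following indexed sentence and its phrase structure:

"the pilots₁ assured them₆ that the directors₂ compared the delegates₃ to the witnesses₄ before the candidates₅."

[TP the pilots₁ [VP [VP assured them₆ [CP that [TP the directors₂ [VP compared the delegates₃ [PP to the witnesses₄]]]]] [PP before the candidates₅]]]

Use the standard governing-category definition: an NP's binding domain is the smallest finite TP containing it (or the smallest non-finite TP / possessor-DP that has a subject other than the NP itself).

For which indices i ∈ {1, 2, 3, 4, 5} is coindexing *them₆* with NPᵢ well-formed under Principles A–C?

*them* is a pronoun, so Principle B applies: it must be free in its binding domain.
Binding domain of *them₆*: the matrix TP, whose subject is the pilots₁.
*the pilots₁* c-commands the pronoun within its binding domain → coindexation would violate Principle B.
*the directors₂*: the pronoun c-commands this R-expression → coindexation would violate Principle C on *the directors₂*.
*the delegates₃*: the pronoun c-commands this R-expression → coindexation would violate Principle C on *the delegates₃*.
*the witnesses₄*: the pronoun c-commands this R-expression → coindexation would violate Principle C on *the witnesses₄*.
*the candidates₅* and the pronoun do not c-command one another → neither Principle B nor Principle C is at stake; coindexation permitted.

{5}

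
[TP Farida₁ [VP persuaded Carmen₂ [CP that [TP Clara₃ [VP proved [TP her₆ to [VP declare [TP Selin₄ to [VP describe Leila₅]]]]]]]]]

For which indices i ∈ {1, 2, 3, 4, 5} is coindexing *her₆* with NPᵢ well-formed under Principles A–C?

*her* is a pronoun, so Principle B applies: it must be free in its binding domain.
Binding domain of *her₆*: the embedded TP, whose subject is Clara₃.
*Farida₁* c-commands the pronoun but from outside its binding domain, and is not c-commanded by it → coindexation permitted.
*Carmen₂* c-commands the pronoun but from outside its binding domain, and is not c-commanded by it → coindexation permitted.
*Clara₃* c-commands the pronoun within its binding domain → coindexation would violate Principle B.
*Selin₄*: the pronoun c-commands this R-expression → coindexation would violate Principle C on *Selin₄*.
*Leila₅*: the pronoun c-commands this R-expression → coindexation would violate Principle C on *Leila₅*.

{1, 2}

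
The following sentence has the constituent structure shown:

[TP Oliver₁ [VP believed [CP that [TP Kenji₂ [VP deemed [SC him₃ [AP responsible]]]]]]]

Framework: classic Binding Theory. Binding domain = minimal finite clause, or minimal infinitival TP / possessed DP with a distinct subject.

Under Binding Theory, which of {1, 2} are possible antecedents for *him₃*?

*him* is a pronoun, so Principle B applies: it must be free in its binding domain.
Binding domain of *him₃*: the embedded TP, whose subject is Kenji₂.
*Oliver₁* c-commands the pronoun but from outside its binding domain, and is not c-commanded by it → coindexation permitted.
*Kenji₂* c-commands the pronoun within its binding domain → coindexation would violate Principle B.

{1}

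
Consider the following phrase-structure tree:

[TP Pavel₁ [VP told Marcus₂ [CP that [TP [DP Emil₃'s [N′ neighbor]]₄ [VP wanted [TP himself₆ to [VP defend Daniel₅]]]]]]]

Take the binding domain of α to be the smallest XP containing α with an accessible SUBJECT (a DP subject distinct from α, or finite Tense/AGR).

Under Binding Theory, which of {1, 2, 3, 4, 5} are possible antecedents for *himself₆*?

{4}

*himself* is an anaphor, so Principle A applies: it must be bound in its binding domain.
Binding domain of *himself₆*: the embedded TP, whose subject is [Emil₃'s neighbor]₄.
*Pavel₁* c-commands the anaphor but is outside its binding domain → cannot satisfy Principle A.
*Marcus₂* c-commands the anaphor but is outside its binding domain → cannot satisfy Principle A.
*Emil₃* does not c-command the anaphor → cannot bind it.
*[Emil₃'s neighbor]₄* c-commands the anaphor within its binding domain → licit binder.
*Daniel₅* does not c-command the anaphor → cannot bind it.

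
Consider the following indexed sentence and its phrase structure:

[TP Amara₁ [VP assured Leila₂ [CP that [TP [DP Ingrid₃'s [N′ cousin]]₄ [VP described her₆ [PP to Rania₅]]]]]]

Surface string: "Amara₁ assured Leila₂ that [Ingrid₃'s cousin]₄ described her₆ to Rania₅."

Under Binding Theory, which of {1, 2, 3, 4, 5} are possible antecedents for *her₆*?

*her* is a pronoun, so Principle B applies: it must be free in its binding domain.
Binding domain of *her₆*: the embedded TP, whose subject is [Ingrid₃'s cousin]₄.
*Amara₁* c-commands the pronoun but from outside its binding domain, and is not c-commanded by it → coindexation permitted.
*Leila₂* c-commands the pronoun but from outside its binding domain, and is not c-commanded by it → coindexation permitted.
*Ingrid₃* and the pronoun do not c-command one another → neither Principle B nor Principle C is at stake; coindexation permitted.
*[Ingrid₃'s cousin]₄* c-commands the pronoun within its binding domain → coindexation would violate Principle B.
*Rania₅*: the pronoun c-commands this R-expression → coindexation would violate Principle C on *Rania₅*.

{1, 2, 3}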